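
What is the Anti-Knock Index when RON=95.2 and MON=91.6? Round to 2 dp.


AKI = (RON + MON) / 2
AKI = (95.2 + 91.6) / 2
AKI = 186.8 / 2 = 93.40


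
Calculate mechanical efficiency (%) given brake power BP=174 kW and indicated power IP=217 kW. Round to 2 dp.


eta_mech = (BP / IP) * 100
Ratio = 174 / 217 = 0.8018
eta_mech = 0.8018 * 100 = 80.18%


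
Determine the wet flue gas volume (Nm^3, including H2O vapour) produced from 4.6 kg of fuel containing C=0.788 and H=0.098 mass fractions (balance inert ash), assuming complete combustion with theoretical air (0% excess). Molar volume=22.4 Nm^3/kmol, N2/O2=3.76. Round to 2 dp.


Per kg fuel: CO2 = (C/12 kmol)*22.4 = (0.788/12)*22.4 = 1.47093 Nm^3
Per kg fuel: H2O = (H/2 kmol)*22.4 = (0.098/2)*22.4 = 1.09760 Nm^3
O2 needed per kg fuel = C/12 + H/4 = 0.788/12 + 0.098/4 = 0.09016667 kmol
Per kg fuel: N2 = O2*3.76*22.4 = 0.09016667*3.76*22.4 = 7.59420 Nm^3
Total per kg = 1.47093 + 1.09760 + 7.59420 = 10.16273 Nm^3
Total = 10.16273 * 4.6 = 46.75 Nm^3


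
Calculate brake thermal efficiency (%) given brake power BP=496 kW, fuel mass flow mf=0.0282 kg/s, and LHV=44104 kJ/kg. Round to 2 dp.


eta_BTE = (BP / (mf * LHV)) * 100
Denominator = 0.0282 * 44104 = 1243.7328 kW
eta_BTE = (496 / 1243.7328) * 100 = 39.88%


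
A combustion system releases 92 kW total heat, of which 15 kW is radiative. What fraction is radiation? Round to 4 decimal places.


f_rad = Q_rad / Q_total
f_rad = 15 / 92 = 0.1630


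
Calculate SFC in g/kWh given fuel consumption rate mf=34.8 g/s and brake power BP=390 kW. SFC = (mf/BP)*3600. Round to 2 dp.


SFC = (mf / BP) * 3600
Rate = 34.8 / 390 = 0.089231 g/(s*kW)
SFC = 0.089231 * 3600 = 321.23 g/kWh


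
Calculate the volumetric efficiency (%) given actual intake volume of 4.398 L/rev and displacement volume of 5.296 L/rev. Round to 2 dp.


eta_v = (V_actual / V_disp) * 100
Ratio = 4.398 / 5.296 = 0.8304
eta_v = 0.8304 * 100 = 83.04%


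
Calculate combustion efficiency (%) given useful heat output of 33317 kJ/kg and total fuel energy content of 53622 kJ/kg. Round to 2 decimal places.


Efficiency = (Q_useful / Q_fuel) * 100
Efficiency = (33317 / 53622) * 100
Efficiency = 0.6213 * 100 = 62.13%


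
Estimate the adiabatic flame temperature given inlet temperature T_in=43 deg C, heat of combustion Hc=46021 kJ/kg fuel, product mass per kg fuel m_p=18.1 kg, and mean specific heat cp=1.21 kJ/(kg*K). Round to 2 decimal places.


T_ad = T_in + Hc / (m_p * cp)
Denominator = 18.1 * 1.21 = 21.9010
Temperature rise = 46021 / 21.9010 = 2101.32 K
T_ad = 43 + 2101.32 = 2144.32 deg C


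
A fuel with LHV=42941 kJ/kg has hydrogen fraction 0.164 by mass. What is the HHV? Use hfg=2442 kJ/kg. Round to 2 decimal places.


HHV = LHV + hfg * 9 * H
Water addition = 2442 * 9 * 0.164 = 3604.392 kJ/kg
HHV = 42941 + 3604.392 = 46545.39 kJ/kg


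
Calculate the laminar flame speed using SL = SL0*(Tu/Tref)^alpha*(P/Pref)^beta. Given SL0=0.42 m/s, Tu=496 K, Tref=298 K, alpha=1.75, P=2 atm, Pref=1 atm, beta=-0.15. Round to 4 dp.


SL = SL0 * (Tu/Tref)^alpha * (P/Pref)^beta
T ratio = 496/298 = 1.66442953
(T ratio)^alpha = 1.66442953^1.75 = 2.439015
(P/Pref)^beta = 2^(-0.15) = 0.901250
SL = 0.42 * 2.439015 * 0.901250 = 0.9232 m/s


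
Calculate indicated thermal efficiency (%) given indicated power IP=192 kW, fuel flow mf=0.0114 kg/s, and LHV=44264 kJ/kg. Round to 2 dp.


eta_ith = (IP / (mf * LHV)) * 100
Denominator = 0.0114 * 44264 = 504.6096 kW
eta_ith = (192 / 504.6096) * 100 = 38.05%


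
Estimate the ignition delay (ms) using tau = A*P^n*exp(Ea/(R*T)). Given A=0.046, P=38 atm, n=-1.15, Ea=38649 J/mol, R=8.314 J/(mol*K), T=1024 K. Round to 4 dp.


tau = A * P^n * exp(Ea/(R*T))
P^n = 38^(-1.15) = 0.01524926
Ea/(R*T) = 38649/(8.314*1024) = 4.539712
exp(Ea/(R*T)) = 93.663804
tau = 0.046 * 0.01524926 * 93.663804 = 0.0657 ms


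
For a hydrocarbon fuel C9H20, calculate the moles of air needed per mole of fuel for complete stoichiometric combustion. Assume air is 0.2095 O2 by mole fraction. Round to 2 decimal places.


Balanced combustion: C9H20 + 14 O2 -> 9 CO2 + 10 H2O
O2 needed = C + H/4 = 9 + 20/4 = 14.00 moles
Air moles = O2 / 0.2095 = 14.00 / 0.2095 = 66.83 moles air


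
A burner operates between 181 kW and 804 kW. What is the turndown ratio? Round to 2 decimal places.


TDR = Q_max / Q_min
TDR = 804 / 181 = 4.44


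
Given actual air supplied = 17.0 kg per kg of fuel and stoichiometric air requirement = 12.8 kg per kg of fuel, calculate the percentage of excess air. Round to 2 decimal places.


Excess air = actual - stoichiometric = 17.0 - 12.8 = 4.20 kg/kg fuel
Excess air % = (excess / stoich) * 100 = (4.20 / 12.8) * 100 = 32.81%


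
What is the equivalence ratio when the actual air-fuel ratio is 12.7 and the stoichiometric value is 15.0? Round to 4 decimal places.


phi = AFR_stoich / AFR_actual
phi = 15.0 / 12.7 = 1.1811


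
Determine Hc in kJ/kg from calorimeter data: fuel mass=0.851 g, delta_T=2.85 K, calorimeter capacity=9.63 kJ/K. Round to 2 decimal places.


Hc = C_cal * delta_T / m_fuel
Q_released = 9.63 * 2.85 = 27.4455 kJ
m_fuel = 0.851 g = 0.851/1000 kg = 0.000851 kg
Hc = 27.4455 / 0.000851 = 32250.88 kJ/kg


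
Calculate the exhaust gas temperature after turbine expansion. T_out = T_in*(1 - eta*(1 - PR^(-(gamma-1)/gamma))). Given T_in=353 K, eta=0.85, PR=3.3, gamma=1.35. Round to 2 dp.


T_out = T_in * (1 - eta * (1 - PR^(-(gamma-1)/gamma)))
Exponent = -(1.35-1)/1.35 = -0.25925926
PR^exp = 3.3^(-0.25925926) = 0.73378775
Factor = 1 - 0.85*(1 - 0.73378775) = 0.77371959
T_out = 353 * 0.77371959 = 273.12 K


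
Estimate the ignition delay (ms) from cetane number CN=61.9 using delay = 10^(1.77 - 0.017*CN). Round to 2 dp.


delay = 10^(1.77 - 0.017*CN)
Exponent = 1.77 - 0.017*61.9 = 0.7177
delay = 10^0.7177 = 5.22 ms


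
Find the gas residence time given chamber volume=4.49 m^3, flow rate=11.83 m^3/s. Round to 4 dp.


tau = V / Q_flow
tau = 4.49 / 11.83 = 0.3795 s


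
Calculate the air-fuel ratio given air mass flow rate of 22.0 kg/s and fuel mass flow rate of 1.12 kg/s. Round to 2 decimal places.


AFR = m_air / m_fuel
AFR = 22.0 / 1.12 = 19.64


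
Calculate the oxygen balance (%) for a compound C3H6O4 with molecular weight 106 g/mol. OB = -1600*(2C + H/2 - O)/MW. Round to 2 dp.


OB = -1600 * (2C + H/2 - O) / MW
Inner = 2*3 + 6/2 - 4 = 5.00
OB = -1600 * 5.00 / 106 = -75.47%


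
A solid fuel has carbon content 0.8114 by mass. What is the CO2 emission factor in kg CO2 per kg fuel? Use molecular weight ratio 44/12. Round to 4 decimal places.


EF = C_frac * (M_CO2 / M_C)
EF = 0.8114 * (44/12)
EF = 0.8114 * 3.666667 = 2.9751 kg_CO2/kg_fuel


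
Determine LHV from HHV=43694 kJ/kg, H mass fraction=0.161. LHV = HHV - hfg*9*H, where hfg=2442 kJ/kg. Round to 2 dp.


LHV = HHV - hfg * 9 * H
Water correction = 2442 * 9 * 0.161 = 3538.458 kJ/kg
LHV = 43694 - 3538.458 = 40155.54 kJ/kg


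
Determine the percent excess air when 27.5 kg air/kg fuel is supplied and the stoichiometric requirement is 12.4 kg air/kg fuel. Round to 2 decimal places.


Excess air = actual - stoichiometric = 27.5 - 12.4 = 15.10 kg/kg fuel
Excess air % = (excess / stoich) * 100 = (15.10 / 12.4) * 100 = 121.77%


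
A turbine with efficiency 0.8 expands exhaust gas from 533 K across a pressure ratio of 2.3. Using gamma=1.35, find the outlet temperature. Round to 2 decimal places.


T_out = T_in * (1 - eta * (1 - PR^(-(gamma-1)/gamma)))
Exponent = -(1.35-1)/1.35 = -0.25925926
PR^exp = 2.3^(-0.25925926) = 0.80578413
Factor = 1 - 0.8*(1 - 0.80578413) = 0.84462730
T_out = 533 * 0.84462730 = 450.19 K


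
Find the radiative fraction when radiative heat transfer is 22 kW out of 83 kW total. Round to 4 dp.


f_rad = Q_rad / Q_total
f_rad = 22 / 83 = 0.2651


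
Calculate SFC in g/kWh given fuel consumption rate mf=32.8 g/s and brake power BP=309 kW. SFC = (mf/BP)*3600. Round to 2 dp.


SFC = (mf / BP) * 3600
Rate = 32.8 / 309 = 0.106149 g/(s*kW)
SFC = 0.106149 * 3600 = 382.14 g/kWh


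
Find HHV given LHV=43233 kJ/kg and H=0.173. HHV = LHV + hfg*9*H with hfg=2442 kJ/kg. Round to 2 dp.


HHV = LHV + hfg * 9 * H
Water addition = 2442 * 9 * 0.173 = 3802.194 kJ/kg
HHV = 43233 + 3802.194 = 47035.19 kJ/kg


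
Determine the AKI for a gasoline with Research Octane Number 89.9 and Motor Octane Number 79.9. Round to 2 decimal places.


AKI = (RON + MON) / 2
AKI = (89.9 + 79.9) / 2
AKI = 169.8 / 2 = 84.90


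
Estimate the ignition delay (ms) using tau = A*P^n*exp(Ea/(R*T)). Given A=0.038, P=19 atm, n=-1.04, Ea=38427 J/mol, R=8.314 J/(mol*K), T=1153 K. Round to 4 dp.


tau = A * P^n * exp(Ea/(R*T))
P^n = 19^(-1.04) = 0.04678388
Ea/(R*T) = 38427/(8.314*1153) = 4.008641
exp(Ea/(R*T)) = 55.071971
tau = 0.038 * 0.04678388 * 55.071971 = 0.0979 ms


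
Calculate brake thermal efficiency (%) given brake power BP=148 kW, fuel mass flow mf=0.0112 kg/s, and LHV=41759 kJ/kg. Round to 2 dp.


eta_BTE = (BP / (mf * LHV)) * 100
Denominator = 0.0112 * 41759 = 467.7008 kW
eta_BTE = (148 / 467.7008) * 100 = 31.64%


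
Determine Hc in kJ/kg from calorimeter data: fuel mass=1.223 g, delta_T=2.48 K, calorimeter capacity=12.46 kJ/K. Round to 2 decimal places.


Hc = C_cal * delta_T / m_fuel
Q_released = 12.46 * 2.48 = 30.9008 kJ
m_fuel = 1.223 g = 1.223/1000 kg = 0.001223 kg
Hc = 30.9008 / 0.001223 = 25266.39 kJ/kg


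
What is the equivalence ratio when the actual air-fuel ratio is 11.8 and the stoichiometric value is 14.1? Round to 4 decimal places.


phi = AFR_stoich / AFR_actual
phi = 14.1 / 11.8 = 1.1949


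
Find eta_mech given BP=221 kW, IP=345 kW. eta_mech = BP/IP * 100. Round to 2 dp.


eta_mech = (BP / IP) * 100
Ratio = 221 / 345 = 0.6406
eta_mech = 0.6406 * 100 = 64.06%


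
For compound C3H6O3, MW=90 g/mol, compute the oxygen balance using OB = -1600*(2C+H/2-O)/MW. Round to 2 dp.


OB = -1600 * (2C + H/2 - O) / MW
Inner = 2*3 + 6/2 - 3 = 6.00
OB = -1600 * 6.00 / 90 = -106.67%


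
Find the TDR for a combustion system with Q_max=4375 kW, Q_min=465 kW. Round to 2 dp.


TDR = Q_max / Q_min
TDR = 4375 / 465 = 9.41


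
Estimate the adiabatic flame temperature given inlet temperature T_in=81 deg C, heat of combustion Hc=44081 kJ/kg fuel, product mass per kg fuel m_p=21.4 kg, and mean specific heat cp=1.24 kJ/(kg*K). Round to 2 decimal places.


T_ad = T_in + Hc / (m_p * cp)
Denominator = 21.4 * 1.24 = 26.5360
Temperature rise = 44081 / 26.5360 = 1661.18 K
T_ad = 81 + 1661.18 = 1742.18 deg C


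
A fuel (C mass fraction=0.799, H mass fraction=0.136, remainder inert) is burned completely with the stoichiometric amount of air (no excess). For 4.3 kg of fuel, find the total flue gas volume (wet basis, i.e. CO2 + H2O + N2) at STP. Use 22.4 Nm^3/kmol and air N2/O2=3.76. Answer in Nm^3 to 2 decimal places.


Per kg fuel: CO2 = (C/12 kmol)*22.4 = (0.799/12)*22.4 = 1.49147 Nm^3
Per kg fuel: H2O = (H/2 kmol)*22.4 = (0.136/2)*22.4 = 1.52320 Nm^3
O2 needed per kg fuel = C/12 + H/4 = 0.799/12 + 0.136/4 = 0.10058333 kmol
Per kg fuel: N2 = O2*3.76*22.4 = 0.10058333*3.76*22.4 = 8.47153 Nm^3
Total per kg = 1.49147 + 1.52320 + 8.47153 = 11.48620 Nm^3
Total = 11.48620 * 4.3 = 49.39 Nm^3


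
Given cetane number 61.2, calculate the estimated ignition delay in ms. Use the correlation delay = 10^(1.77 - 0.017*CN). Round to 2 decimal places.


delay = 10^(1.77 - 0.017*CN)
Exponent = 1.77 - 0.017*61.2 = 0.7296
delay = 10^0.7296 = 5.37 ms


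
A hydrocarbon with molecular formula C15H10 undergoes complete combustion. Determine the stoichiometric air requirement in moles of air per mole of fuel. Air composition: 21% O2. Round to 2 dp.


Balanced combustion: C15H10 + 17.5 O2 -> 15 CO2 + 5 H2O
O2 needed = C + H/4 = 15 + 10/4 = 17.50 moles
Air moles = O2 / 0.21 = 17.50 / 0.21 = 83.33 moles air


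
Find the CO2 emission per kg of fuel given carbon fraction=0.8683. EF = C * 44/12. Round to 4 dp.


EF = C_frac * (M_CO2 / M_C)
EF = 0.8683 * (44/12)
EF = 0.8683 * 3.666667 = 3.1838 kg_CO2/kg_fuel


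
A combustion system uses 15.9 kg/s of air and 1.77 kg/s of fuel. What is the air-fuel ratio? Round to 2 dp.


AFR = m_air / m_fuel
AFR = 15.9 / 1.77 = 8.98


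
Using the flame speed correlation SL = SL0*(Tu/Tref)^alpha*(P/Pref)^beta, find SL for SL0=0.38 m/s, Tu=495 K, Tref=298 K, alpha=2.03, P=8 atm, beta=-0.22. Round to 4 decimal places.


SL = SL0 * (Tu/Tref)^alpha * (P/Pref)^beta
T ratio = 495/298 = 1.66107383
(T ratio)^alpha = 1.66107383^2.03 = 2.801493
(P/Pref)^beta = 8^(-0.22) = 0.632878
SL = 0.38 * 2.801493 * 0.632878 = 0.6737 m/s


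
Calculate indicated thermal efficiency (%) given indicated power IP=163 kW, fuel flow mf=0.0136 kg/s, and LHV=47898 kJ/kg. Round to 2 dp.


eta_ith = (IP / (mf * LHV)) * 100
Denominator = 0.0136 * 47898 = 651.4128 kW
eta_ith = (163 / 651.4128) * 100 = 25.02%


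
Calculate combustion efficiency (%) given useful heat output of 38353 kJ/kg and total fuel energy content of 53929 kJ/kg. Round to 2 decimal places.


Efficiency = (Q_useful / Q_fuel) * 100
Efficiency = (38353 / 53929) * 100
Efficiency = 0.7112 * 100 = 71.12%


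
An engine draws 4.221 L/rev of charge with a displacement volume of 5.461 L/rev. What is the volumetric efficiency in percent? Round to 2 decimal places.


eta_v = (V_actual / V_disp) * 100
Ratio = 4.221 / 5.461 = 0.7729
eta_v = 0.7729 * 100 = 77.29%


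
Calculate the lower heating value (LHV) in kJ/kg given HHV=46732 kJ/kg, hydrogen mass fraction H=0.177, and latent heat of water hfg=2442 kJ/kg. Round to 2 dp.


LHV = HHV - hfg * 9 * H
Water correction = 2442 * 9 * 0.177 = 3890.106 kJ/kg
LHV = 46732 - 3890.106 = 42841.89 kJ/kg


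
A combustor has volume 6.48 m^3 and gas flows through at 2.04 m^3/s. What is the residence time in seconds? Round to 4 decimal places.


tau = V / Q_flow
tau = 6.48 / 2.04 = 3.1765 s


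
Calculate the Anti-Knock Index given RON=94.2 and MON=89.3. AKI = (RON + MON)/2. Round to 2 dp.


AKI = (RON + MON) / 2
AKI = (94.2 + 89.3) / 2
AKI = 183.5 / 2 = 91.75


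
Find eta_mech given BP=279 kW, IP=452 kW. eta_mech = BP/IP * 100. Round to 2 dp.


eta_mech = (BP / IP) * 100
Ratio = 279 / 452 = 0.6173
eta_mech = 0.6173 * 100 = 61.73%


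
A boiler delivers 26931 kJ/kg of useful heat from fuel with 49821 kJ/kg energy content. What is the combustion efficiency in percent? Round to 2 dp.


Efficiency = (Q_useful / Q_fuel) * 100
Efficiency = (26931 / 49821) * 100
Efficiency = 0.5406 * 100 = 54.06%


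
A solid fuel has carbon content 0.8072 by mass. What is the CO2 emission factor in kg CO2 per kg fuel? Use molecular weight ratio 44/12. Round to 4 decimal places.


EF = C_frac * (M_CO2 / M_C)
EF = 0.8072 * (44/12)
EF = 0.8072 * 3.666667 = 2.9597 kg_CO2/kg_fuel


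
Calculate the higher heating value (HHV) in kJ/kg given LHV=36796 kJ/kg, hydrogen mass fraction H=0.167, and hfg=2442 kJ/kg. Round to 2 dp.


HHV = LHV + hfg * 9 * H
Water addition = 2442 * 9 * 0.167 = 3670.326 kJ/kg
HHV = 36796 + 3670.326 = 40466.33 kJ/kg


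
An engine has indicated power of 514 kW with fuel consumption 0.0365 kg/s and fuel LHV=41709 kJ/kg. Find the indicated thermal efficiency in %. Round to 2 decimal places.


eta_ith = (IP / (mf * LHV)) * 100
Denominator = 0.0365 * 41709 = 1522.3785 kW
eta_ith = (514 / 1522.3785) * 100 = 33.76%


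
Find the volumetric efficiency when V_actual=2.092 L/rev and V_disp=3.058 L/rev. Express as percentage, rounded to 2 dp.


eta_v = (V_actual / V_disp) * 100
Ratio = 2.092 / 3.058 = 0.6841
eta_v = 0.6841 * 100 = 68.41%


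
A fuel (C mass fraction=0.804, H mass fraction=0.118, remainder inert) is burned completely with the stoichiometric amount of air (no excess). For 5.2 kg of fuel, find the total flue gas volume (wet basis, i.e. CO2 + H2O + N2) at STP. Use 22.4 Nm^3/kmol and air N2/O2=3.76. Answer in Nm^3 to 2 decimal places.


Per kg fuel: CO2 = (C/12 kmol)*22.4 = (0.804/12)*22.4 = 1.50080 Nm^3
Per kg fuel: H2O = (H/2 kmol)*22.4 = (0.118/2)*22.4 = 1.32160 Nm^3
O2 needed per kg fuel = C/12 + H/4 = 0.804/12 + 0.118/4 = 0.09650000 kmol
Per kg fuel: N2 = O2*3.76*22.4 = 0.09650000*3.76*22.4 = 8.12762 Nm^3
Total per kg = 1.50080 + 1.32160 + 8.12762 = 10.95002 Nm^3
Total = 10.95002 * 5.2 = 56.94 Nm^3


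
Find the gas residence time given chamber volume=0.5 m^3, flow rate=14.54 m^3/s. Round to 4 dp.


tau = V / Q_flow
tau = 0.5 / 14.54 = 0.0344 s


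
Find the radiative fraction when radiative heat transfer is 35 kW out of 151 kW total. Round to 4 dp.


f_rad = Q_rad / Q_total
f_rad = 35 / 151 = 0.2318


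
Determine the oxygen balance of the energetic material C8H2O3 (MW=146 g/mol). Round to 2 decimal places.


OB = -1600 * (2C + H/2 - O) / MW
Inner = 2*8 + 2/2 - 3 = 14.00
OB = -1600 * 14.00 / 146 = -153.42%


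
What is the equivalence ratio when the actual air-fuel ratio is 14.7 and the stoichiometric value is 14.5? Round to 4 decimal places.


phi = AFR_stoich / AFR_actual
phi = 14.5 / 14.7 = 0.9864


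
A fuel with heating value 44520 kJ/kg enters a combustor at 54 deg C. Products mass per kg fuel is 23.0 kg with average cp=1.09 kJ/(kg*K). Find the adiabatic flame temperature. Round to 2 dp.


T_ad = T_in + Hc / (m_p * cp)
Denominator = 23.0 * 1.09 = 25.0700
Temperature rise = 44520 / 25.0700 = 1775.83 K
T_ad = 54 + 1775.83 = 1829.83 deg C


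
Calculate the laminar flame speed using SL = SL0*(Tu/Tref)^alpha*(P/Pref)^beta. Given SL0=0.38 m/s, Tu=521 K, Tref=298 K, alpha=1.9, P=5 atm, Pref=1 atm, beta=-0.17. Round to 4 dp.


SL = SL0 * (Tu/Tref)^alpha * (P/Pref)^beta
T ratio = 521/298 = 1.74832215
(T ratio)^alpha = 1.74832215^1.9 = 2.890552
(P/Pref)^beta = 5^(-0.17) = 0.760633
SL = 0.38 * 2.890552 * 0.760633 = 0.8355 m/s


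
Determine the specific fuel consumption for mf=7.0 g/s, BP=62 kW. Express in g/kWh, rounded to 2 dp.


SFC = (mf / BP) * 3600
Rate = 7.0 / 62 = 0.112903 g/(s*kW)
SFC = 0.112903 * 3600 = 406.45 g/kWh


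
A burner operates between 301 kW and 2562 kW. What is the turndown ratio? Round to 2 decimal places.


TDR = Q_max / Q_min
TDR = 2562 / 301 = 8.51


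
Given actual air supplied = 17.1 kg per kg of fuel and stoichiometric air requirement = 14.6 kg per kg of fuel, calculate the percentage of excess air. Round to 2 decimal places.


Excess air = actual - stoichiometric = 17.1 - 14.6 = 2.50 kg/kg fuel
Excess air % = (excess / stoich) * 100 = (2.50 / 14.6) * 100 = 17.12%


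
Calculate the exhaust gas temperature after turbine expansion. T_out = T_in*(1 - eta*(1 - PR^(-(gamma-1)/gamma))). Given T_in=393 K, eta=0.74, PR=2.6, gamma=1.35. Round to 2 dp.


T_out = T_in * (1 - eta * (1 - PR^(-(gamma-1)/gamma)))
Exponent = -(1.35-1)/1.35 = -0.25925926
PR^exp = 2.6^(-0.25925926) = 0.78057442
Factor = 1 - 0.74*(1 - 0.78057442) = 0.83762507
T_out = 393 * 0.83762507 = 329.19 K


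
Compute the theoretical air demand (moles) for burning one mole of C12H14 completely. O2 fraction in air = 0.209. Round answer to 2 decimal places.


Balanced combustion: C12H14 + 15.5 O2 -> 12 CO2 + 7 H2O
O2 needed = C + H/4 = 12 + 14/4 = 15.50 moles
Air moles = O2 / 0.209 = 15.50 / 0.209 = 74.16 moles air


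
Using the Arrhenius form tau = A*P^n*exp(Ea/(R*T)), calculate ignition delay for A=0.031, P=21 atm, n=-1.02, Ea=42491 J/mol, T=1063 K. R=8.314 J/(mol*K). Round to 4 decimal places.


tau = A * P^n * exp(Ea/(R*T))
P^n = 21^(-1.02) = 0.04480601
Ea/(R*T) = 42491/(8.314*1063) = 4.807881
exp(Ea/(R*T)) = 122.471767
tau = 0.031 * 0.04480601 * 122.471767 = 0.1701 ms


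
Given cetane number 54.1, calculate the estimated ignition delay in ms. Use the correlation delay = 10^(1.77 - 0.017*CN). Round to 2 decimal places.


delay = 10^(1.77 - 0.017*CN)
Exponent = 1.77 - 0.017*54.1 = 0.8503
delay = 10^0.8503 = 7.08 ms


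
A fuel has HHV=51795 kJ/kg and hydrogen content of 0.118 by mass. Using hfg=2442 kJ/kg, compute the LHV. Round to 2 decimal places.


LHV = HHV - hfg * 9 * H
Water correction = 2442 * 9 * 0.118 = 2593.404 kJ/kg
LHV = 51795 - 2593.404 = 49201.60 kJ/kg


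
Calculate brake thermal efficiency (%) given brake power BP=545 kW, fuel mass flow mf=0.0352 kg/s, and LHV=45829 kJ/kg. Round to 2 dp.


eta_BTE = (BP / (mf * LHV)) * 100
Denominator = 0.0352 * 45829 = 1613.1808 kW
eta_BTE = (545 / 1613.1808) * 100 = 33.78%


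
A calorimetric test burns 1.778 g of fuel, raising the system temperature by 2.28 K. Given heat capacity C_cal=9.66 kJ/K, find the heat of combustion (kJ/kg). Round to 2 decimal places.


Hc = C_cal * delta_T / m_fuel
Q_released = 9.66 * 2.28 = 22.0248 kJ
m_fuel = 1.778 g = 1.778/1000 kg = 0.001778 kg
Hc = 22.0248 / 0.001778 = 12387.40 kJ/kg


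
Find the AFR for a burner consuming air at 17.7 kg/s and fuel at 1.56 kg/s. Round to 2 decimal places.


AFR = m_air / m_fuel
AFR = 17.7 / 1.56 = 11.35


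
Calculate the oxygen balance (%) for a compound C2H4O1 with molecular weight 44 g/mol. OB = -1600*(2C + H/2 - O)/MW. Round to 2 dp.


OB = -1600 * (2C + H/2 - O) / MW
Inner = 2*2 + 4/2 - 1 = 5.00
OB = -1600 * 5.00 / 44 = -181.82%


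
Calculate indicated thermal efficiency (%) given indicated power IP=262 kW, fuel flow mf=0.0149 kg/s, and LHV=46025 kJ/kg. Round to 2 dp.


eta_ith = (IP / (mf * LHV)) * 100
Denominator = 0.0149 * 46025 = 685.7725 kW
eta_ith = (262 / 685.7725) * 100 = 38.21%


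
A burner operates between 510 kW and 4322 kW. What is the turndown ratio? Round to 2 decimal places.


TDR = Q_max / Q_min
TDR = 4322 / 510 = 8.47


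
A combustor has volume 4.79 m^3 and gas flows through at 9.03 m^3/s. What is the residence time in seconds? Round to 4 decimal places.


tau = V / Q_flow
tau = 4.79 / 9.03 = 0.5305 s


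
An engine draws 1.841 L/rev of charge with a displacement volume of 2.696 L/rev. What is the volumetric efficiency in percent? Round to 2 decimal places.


eta_v = (V_actual / V_disp) * 100
Ratio = 1.841 / 2.696 = 0.6829
eta_v = 0.6829 * 100 = 68.29%


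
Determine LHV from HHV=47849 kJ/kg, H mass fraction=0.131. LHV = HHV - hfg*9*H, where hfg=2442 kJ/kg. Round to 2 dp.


LHV = HHV - hfg * 9 * H
Water correction = 2442 * 9 * 0.131 = 2879.118 kJ/kg
LHV = 47849 - 2879.118 = 44969.88 kJ/kg


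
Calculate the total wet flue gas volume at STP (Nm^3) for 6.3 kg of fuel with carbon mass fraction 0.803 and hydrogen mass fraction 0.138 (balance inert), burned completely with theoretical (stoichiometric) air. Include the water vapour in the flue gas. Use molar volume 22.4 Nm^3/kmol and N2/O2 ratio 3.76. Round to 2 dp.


Per kg fuel: CO2 = (C/12 kmol)*22.4 = (0.803/12)*22.4 = 1.49893 Nm^3
Per kg fuel: H2O = (H/2 kmol)*22.4 = (0.138/2)*22.4 = 1.54560 Nm^3
O2 needed per kg fuel = C/12 + H/4 = 0.803/12 + 0.138/4 = 0.10141667 kmol
Per kg fuel: N2 = O2*3.76*22.4 = 0.10141667*3.76*22.4 = 8.54172 Nm^3
Total per kg = 1.49893 + 1.54560 + 8.54172 = 11.58625 Nm^3
Total = 11.58625 * 6.3 = 72.99 Nm^3


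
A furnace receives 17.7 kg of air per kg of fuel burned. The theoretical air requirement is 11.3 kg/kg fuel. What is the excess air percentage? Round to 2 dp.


Excess air = actual - stoichiometric = 17.7 - 11.3 = 6.40 kg/kg fuel
Excess air % = (excess / stoich) * 100 = (6.40 / 11.3) * 100 = 56.64%


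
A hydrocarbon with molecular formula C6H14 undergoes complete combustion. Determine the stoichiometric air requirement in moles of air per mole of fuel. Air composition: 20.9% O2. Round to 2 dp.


Balanced combustion: C6H14 + 9.5 O2 -> 6 CO2 + 7 H2O
O2 needed = C + H/4 = 6 + 14/4 = 9.50 moles
Air moles = O2 / 0.209 = 9.50 / 0.209 = 45.45 moles air


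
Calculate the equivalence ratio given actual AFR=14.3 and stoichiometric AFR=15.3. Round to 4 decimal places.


phi = AFR_stoich / AFR_actual
phi = 15.3 / 14.3 = 1.0699


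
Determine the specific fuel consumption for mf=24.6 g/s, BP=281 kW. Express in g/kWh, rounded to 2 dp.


SFC = (mf / BP) * 3600
Rate = 24.6 / 281 = 0.087544 g/(s*kW)
SFC = 0.087544 * 3600 = 315.16 g/kWh


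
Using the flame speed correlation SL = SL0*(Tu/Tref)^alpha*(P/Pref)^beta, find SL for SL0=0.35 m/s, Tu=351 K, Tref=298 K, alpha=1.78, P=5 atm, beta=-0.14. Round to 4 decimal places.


SL = SL0 * (Tu/Tref)^alpha * (P/Pref)^beta
T ratio = 351/298 = 1.17785235
(T ratio)^alpha = 1.17785235^1.78 = 1.338264
(P/Pref)^beta = 5^(-0.14) = 0.798260
SL = 0.35 * 1.338264 * 0.798260 = 0.3739 m/s


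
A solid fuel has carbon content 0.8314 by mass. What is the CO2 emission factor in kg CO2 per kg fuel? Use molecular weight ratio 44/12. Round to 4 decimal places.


EF = C_frac * (M_CO2 / M_C)
EF = 0.8314 * (44/12)
EF = 0.8314 * 3.666667 = 3.0485 kg_CO2/kg_fuel


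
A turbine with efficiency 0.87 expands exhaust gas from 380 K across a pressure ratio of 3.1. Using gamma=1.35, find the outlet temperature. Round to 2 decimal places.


T_out = T_in * (1 - eta * (1 - PR^(-(gamma-1)/gamma)))
Exponent = -(1.35-1)/1.35 = -0.25925926
PR^exp = 3.1^(-0.25925926) = 0.74577862
Factor = 1 - 0.87*(1 - 0.74577862) = 0.77882740
T_out = 380 * 0.77882740 = 295.95 K


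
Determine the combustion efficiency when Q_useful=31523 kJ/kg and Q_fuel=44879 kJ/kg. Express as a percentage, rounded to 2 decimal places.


Efficiency = (Q_useful / Q_fuel) * 100
Efficiency = (31523 / 44879) * 100
Efficiency = 0.7024 * 100 = 70.24%


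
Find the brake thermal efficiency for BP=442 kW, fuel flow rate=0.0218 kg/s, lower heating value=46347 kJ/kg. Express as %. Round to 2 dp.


eta_BTE = (BP / (mf * LHV)) * 100
Denominator = 0.0218 * 46347 = 1010.3646 kW
eta_BTE = (442 / 1010.3646) * 100 = 43.75%


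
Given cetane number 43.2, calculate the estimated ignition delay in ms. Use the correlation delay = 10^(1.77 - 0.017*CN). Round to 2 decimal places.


delay = 10^(1.77 - 0.017*CN)
Exponent = 1.77 - 0.017*43.2 = 1.0356
delay = 10^1.0356 = 10.85 ms


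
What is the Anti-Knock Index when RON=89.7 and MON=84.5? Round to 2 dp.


AKI = (RON + MON) / 2
AKI = (89.7 + 84.5) / 2
AKI = 174.2 / 2 = 87.10


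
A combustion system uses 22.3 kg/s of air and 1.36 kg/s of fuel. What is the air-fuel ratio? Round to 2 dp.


AFR = m_air / m_fuel
AFR = 22.3 / 1.36 = 16.40


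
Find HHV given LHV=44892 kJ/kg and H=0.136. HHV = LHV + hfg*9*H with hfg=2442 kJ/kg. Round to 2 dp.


HHV = LHV + hfg * 9 * H
Water addition = 2442 * 9 * 0.136 = 2989.008 kJ/kg
HHV = 44892 + 2989.008 = 47881.01 kJ/kg


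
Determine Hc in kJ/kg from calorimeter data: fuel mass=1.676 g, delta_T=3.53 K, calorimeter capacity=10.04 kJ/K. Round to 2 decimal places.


Hc = C_cal * delta_T / m_fuel
Q_released = 10.04 * 3.53 = 35.4412 kJ
m_fuel = 1.676 g = 1.676/1000 kg = 0.001676 kg
Hc = 35.4412 / 0.001676 = 21146.30 kJ/kg


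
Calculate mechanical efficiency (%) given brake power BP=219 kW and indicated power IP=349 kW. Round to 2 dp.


eta_mech = (BP / IP) * 100
Ratio = 219 / 349 = 0.6275
eta_mech = 0.6275 * 100 = 62.75%


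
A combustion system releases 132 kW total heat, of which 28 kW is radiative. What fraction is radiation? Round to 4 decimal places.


f_rad = Q_rad / Q_total
f_rad = 28 / 132 = 0.2121


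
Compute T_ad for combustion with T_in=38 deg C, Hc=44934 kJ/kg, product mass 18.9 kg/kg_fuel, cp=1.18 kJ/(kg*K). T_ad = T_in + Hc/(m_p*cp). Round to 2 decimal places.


T_ad = T_in + Hc / (m_p * cp)
Denominator = 18.9 * 1.18 = 22.3020
Temperature rise = 44934 / 22.3020 = 2014.80 K
T_ad = 38 + 2014.80 = 2052.80 deg C


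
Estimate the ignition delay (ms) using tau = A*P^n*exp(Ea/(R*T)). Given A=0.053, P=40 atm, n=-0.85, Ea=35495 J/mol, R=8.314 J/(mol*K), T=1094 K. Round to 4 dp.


tau = A * P^n * exp(Ea/(R*T))
P^n = 40^(-0.85) = 0.04347594
Ea/(R*T) = 35495/(8.314*1094) = 3.902472
exp(Ea/(R*T)) = 49.524742
tau = 0.053 * 0.04347594 * 49.524742 = 0.1141 ms


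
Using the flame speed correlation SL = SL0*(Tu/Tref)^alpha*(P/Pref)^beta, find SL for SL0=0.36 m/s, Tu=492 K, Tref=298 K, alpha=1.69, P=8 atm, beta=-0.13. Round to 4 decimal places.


SL = SL0 * (Tu/Tref)^alpha * (P/Pref)^beta
T ratio = 492/298 = 1.65100671
(T ratio)^alpha = 1.65100671^1.69 = 2.333434
(P/Pref)^beta = 8^(-0.13) = 0.763130
SL = 0.36 * 2.333434 * 0.763130 = 0.6411 m/s


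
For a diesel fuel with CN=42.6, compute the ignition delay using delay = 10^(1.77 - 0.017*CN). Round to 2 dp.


delay = 10^(1.77 - 0.017*CN)
Exponent = 1.77 - 0.017*42.6 = 1.0458
delay = 10^1.0458 = 11.11 ms


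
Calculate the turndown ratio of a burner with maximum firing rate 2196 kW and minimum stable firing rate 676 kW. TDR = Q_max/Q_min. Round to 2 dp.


TDR = Q_max / Q_min
TDR = 2196 / 676 = 3.25


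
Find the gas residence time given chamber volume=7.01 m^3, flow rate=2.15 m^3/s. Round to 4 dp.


tau = V / Q_flow
tau = 7.01 / 2.15 = 3.2605 s


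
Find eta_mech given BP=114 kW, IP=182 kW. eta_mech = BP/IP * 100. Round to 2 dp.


eta_mech = (BP / IP) * 100
Ratio = 114 / 182 = 0.6264
eta_mech = 0.6264 * 100 = 62.64%


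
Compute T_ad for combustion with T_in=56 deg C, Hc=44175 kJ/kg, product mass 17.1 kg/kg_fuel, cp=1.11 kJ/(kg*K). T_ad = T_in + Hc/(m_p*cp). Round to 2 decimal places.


T_ad = T_in + Hc / (m_p * cp)
Denominator = 17.1 * 1.11 = 18.9810
Temperature rise = 44175 / 18.9810 = 2327.33 K
T_ad = 56 + 2327.33 = 2383.33 deg C


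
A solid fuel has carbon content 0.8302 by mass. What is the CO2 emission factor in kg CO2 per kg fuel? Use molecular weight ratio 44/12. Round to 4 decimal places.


EF = C_frac * (M_CO2 / M_C)
EF = 0.8302 * (44/12)
EF = 0.8302 * 3.666667 = 3.0441 kg_CO2/kg_fuel


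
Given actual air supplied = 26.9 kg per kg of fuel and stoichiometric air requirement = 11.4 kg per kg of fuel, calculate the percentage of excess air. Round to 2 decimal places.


Excess air = actual - stoichiometric = 26.9 - 11.4 = 15.50 kg/kg fuel
Excess air % = (excess / stoich) * 100 = (15.50 / 11.4) * 100 = 135.96%


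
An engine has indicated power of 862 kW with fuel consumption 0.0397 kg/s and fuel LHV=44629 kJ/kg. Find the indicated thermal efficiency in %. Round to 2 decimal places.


eta_ith = (IP / (mf * LHV)) * 100
Denominator = 0.0397 * 44629 = 1771.7713 kW
eta_ith = (862 / 1771.7713) * 100 = 48.65%


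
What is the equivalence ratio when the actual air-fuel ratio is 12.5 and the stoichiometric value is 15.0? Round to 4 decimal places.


phi = AFR_stoich / AFR_actual
phi = 15.0 / 12.5 = 1.2000


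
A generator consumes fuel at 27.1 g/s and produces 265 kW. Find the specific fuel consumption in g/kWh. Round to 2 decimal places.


SFC = (mf / BP) * 3600
Rate = 27.1 / 265 = 0.102264 g/(s*kW)
SFC = 0.102264 * 3600 = 368.15 g/kWh


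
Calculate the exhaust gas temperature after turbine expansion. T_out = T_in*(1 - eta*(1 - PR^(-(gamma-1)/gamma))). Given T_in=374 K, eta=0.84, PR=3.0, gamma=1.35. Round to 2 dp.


T_out = T_in * (1 - eta * (1 - PR^(-(gamma-1)/gamma)))
Exponent = -(1.35-1)/1.35 = -0.25925926
PR^exp = 3.0^(-0.25925926) = 0.75214556
Factor = 1 - 0.84*(1 - 0.75214556) = 0.79180227
T_out = 374 * 0.79180227 = 296.13 K


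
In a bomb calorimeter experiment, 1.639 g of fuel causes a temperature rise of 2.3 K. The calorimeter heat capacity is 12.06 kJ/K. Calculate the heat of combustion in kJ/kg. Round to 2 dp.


Hc = C_cal * delta_T / m_fuel
Q_released = 12.06 * 2.3 = 27.7380 kJ
m_fuel = 1.639 g = 1.639/1000 kg = 0.001639 kg
Hc = 27.7380 / 0.001639 = 16923.73 kJ/kg


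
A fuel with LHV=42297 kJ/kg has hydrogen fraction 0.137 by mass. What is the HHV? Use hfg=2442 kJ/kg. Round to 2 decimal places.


HHV = LHV + hfg * 9 * H
Water addition = 2442 * 9 * 0.137 = 3010.986 kJ/kg
HHV = 42297 + 3010.986 = 45307.99 kJ/kg


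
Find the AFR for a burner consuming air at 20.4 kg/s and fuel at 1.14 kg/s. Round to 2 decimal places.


AFR = m_air / m_fuel
AFR = 20.4 / 1.14 = 17.89


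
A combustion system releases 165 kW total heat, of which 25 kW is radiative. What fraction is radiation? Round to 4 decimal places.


f_rad = Q_rad / Q_total
f_rad = 25 / 165 = 0.1515


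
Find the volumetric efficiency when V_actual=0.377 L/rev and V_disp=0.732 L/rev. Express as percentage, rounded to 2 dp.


eta_v = (V_actual / V_disp) * 100
Ratio = 0.377 / 0.732 = 0.5150
eta_v = 0.5150 * 100 = 51.50%


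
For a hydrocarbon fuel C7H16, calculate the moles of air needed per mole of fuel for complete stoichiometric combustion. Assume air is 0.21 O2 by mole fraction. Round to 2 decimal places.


Balanced combustion: C7H16 + 11 O2 -> 7 CO2 + 8 H2O
O2 needed = C + H/4 = 7 + 16/4 = 11.00 moles
Air moles = O2 / 0.21 = 11.00 / 0.21 = 52.38 moles air


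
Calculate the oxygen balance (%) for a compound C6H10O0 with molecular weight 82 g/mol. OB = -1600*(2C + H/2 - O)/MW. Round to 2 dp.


OB = -1600 * (2C + H/2 - O) / MW
Inner = 2*6 + 10/2 - 0 = 17.00
OB = -1600 * 17.00 / 82 = -331.71%


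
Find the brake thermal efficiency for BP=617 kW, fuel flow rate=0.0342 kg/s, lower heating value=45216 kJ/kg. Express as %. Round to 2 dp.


eta_BTE = (BP / (mf * LHV)) * 100
Denominator = 0.0342 * 45216 = 1546.3872 kW
eta_BTE = (617 / 1546.3872) * 100 = 39.90%


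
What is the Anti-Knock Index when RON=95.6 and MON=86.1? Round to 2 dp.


AKI = (RON + MON) / 2
AKI = (95.6 + 86.1) / 2
AKI = 181.7 / 2 = 90.85


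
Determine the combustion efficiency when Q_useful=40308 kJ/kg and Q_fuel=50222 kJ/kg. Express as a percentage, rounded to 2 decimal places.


Efficiency = (Q_useful / Q_fuel) * 100
Efficiency = (40308 / 50222) * 100
Efficiency = 0.8026 * 100 = 80.26%


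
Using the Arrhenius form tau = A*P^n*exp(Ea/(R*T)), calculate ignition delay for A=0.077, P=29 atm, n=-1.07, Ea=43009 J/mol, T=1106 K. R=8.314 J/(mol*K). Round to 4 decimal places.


tau = A * P^n * exp(Ea/(R*T))
P^n = 29^(-1.07) = 0.02724170
Ea/(R*T) = 43009/(8.314*1106) = 4.677289
exp(Ea/(R*T)) = 107.478295
tau = 0.077 * 0.02724170 * 107.478295 = 0.2254 ms


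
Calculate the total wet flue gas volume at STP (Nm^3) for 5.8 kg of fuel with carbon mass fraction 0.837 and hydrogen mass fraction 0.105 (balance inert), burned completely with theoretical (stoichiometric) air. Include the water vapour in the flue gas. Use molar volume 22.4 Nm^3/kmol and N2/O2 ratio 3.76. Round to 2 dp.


Per kg fuel: CO2 = (C/12 kmol)*22.4 = (0.837/12)*22.4 = 1.56240 Nm^3
Per kg fuel: H2O = (H/2 kmol)*22.4 = (0.105/2)*22.4 = 1.17600 Nm^3
O2 needed per kg fuel = C/12 + H/4 = 0.837/12 + 0.105/4 = 0.09600000 kmol
Per kg fuel: N2 = O2*3.76*22.4 = 0.09600000*3.76*22.4 = 8.08550 Nm^3
Total per kg = 1.56240 + 1.17600 + 8.08550 = 10.82390 Nm^3
Total = 10.82390 * 5.8 = 62.78 Nm^3


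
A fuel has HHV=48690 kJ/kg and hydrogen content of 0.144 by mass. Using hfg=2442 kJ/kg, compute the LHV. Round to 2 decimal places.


LHV = HHV - hfg * 9 * H
Water correction = 2442 * 9 * 0.144 = 3164.832 kJ/kg
LHV = 48690 - 3164.832 = 45525.17 kJ/kg


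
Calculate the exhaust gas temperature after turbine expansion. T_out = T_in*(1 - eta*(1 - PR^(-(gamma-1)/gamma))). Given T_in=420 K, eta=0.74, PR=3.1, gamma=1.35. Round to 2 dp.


T_out = T_in * (1 - eta * (1 - PR^(-(gamma-1)/gamma)))
Exponent = -(1.35-1)/1.35 = -0.25925926
PR^exp = 3.1^(-0.25925926) = 0.74577862
Factor = 1 - 0.74*(1 - 0.74577862) = 0.81187618
T_out = 420 * 0.81187618 = 340.99 K


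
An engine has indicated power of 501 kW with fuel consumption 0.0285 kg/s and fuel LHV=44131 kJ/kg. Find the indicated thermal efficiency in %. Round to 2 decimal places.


eta_ith = (IP / (mf * LHV)) * 100
Denominator = 0.0285 * 44131 = 1257.7335 kW
eta_ith = (501 / 1257.7335) * 100 = 39.83%


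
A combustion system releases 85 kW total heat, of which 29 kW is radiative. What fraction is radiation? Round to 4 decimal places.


f_rad = Q_rad / Q_total
f_rad = 29 / 85 = 0.3412


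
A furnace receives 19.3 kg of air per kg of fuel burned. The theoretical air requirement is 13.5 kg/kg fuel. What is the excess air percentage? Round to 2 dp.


Excess air = actual - stoichiometric = 19.3 - 13.5 = 5.80 kg/kg fuel
Excess air % = (excess / stoich) * 100 = (5.80 / 13.5) * 100 = 42.96%


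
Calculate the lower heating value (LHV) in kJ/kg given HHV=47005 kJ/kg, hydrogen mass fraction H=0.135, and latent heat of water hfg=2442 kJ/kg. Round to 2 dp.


LHV = HHV - hfg * 9 * H
Water correction = 2442 * 9 * 0.135 = 2967.030 kJ/kg
LHV = 47005 - 2967.030 = 44037.97 kJ/kg


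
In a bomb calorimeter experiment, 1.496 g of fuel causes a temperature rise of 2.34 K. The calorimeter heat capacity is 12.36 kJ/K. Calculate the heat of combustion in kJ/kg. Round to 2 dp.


Hc = C_cal * delta_T / m_fuel
Q_released = 12.36 * 2.34 = 28.9224 kJ
m_fuel = 1.496 g = 1.496/1000 kg = 0.001496 kg
Hc = 28.9224 / 0.001496 = 19333.16 kJ/kg


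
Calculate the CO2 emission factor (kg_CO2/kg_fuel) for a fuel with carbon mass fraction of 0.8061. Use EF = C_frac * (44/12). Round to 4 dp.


EF = C_frac * (M_CO2 / M_C)
EF = 0.8061 * (44/12)
EF = 0.8061 * 3.666667 = 2.9557 kg_CO2/kg_fuel


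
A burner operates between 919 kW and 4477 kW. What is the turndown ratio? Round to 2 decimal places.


TDR = Q_max / Q_min
TDR = 4477 / 919 = 4.87


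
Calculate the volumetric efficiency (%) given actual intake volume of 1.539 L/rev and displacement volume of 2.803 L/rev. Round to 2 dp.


eta_v = (V_actual / V_disp) * 100
Ratio = 1.539 / 2.803 = 0.5491
eta_v = 0.5491 * 100 = 54.91%


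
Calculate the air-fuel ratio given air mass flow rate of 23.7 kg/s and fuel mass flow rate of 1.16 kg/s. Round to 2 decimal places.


AFR = m_air / m_fuel
AFR = 23.7 / 1.16 = 20.43


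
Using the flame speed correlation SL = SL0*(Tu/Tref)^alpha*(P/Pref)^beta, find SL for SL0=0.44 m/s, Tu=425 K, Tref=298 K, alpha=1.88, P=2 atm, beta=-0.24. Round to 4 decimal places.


SL = SL0 * (Tu/Tref)^alpha * (P/Pref)^beta
T ratio = 425/298 = 1.42617450
(T ratio)^alpha = 1.42617450^1.88 = 1.949147
(P/Pref)^beta = 2^(-0.24) = 0.846745
SL = 0.44 * 1.949147 * 0.846745 = 0.7262 m/s


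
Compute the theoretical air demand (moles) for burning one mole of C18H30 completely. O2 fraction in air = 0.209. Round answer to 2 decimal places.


Balanced combustion: C18H30 + 25.5 O2 -> 18 CO2 + 15 H2O
O2 needed = C + H/4 = 18 + 30/4 = 25.50 moles
Air moles = O2 / 0.209 = 25.50 / 0.209 = 122.01 moles air


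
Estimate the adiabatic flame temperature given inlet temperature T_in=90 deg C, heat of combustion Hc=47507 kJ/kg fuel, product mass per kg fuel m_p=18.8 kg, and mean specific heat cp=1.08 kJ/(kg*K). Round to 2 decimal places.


T_ad = T_in + Hc / (m_p * cp)
Denominator = 18.8 * 1.08 = 20.3040
Temperature rise = 47507 / 20.3040 = 2339.79 K
T_ad = 90 + 2339.79 = 2429.79 deg C


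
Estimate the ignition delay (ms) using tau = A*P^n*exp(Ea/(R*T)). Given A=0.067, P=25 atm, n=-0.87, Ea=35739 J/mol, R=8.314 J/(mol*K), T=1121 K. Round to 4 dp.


tau = A * P^n * exp(Ea/(R*T))
P^n = 25^(-0.87) = 0.06078441
Ea/(R*T) = 35739/(8.314*1121) = 3.834659
exp(Ea/(R*T)) = 46.277650
tau = 0.067 * 0.06078441 * 46.277650 = 0.1885 ms


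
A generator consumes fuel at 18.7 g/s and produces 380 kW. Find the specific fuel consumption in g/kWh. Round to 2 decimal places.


SFC = (mf / BP) * 3600
Rate = 18.7 / 380 = 0.049211 g/(s*kW)
SFC = 0.049211 * 3600 = 177.16 g/kWh


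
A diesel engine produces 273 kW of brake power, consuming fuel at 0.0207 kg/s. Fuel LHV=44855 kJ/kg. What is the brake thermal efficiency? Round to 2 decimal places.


eta_BTE = (BP / (mf * LHV)) * 100
Denominator = 0.0207 * 44855 = 928.4985 kW
eta_BTE = (273 / 928.4985) * 100 = 29.40%


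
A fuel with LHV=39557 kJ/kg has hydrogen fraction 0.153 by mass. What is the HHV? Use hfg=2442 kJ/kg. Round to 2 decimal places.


HHV = LHV + hfg * 9 * H
Water addition = 2442 * 9 * 0.153 = 3362.634 kJ/kg
HHV = 39557 + 3362.634 = 42919.63 kJ/kg
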